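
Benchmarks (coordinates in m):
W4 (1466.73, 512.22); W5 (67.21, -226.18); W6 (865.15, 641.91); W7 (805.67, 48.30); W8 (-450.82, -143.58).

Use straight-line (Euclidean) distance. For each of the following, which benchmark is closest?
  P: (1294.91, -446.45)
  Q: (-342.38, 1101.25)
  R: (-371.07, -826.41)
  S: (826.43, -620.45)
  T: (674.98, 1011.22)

P→W7; Q→W8; R→W8; S→W7; T→W6

P at (1294.91, -446.45):
  W4: √((171.82)² + (958.67)²) = √(29522.1124 + 919048.1689) = 973.95 m
  W5: √((-1227.70)² + (220.27)²) = √(1507247.2900 + 48518.8729) = 1247.30 m
  W6: √((-429.76)² + (1088.36)²) = √(184693.6576 + 1184527.4896) = 1170.14 m
  W7: √((-489.24)² + (494.75)²) = √(239355.7776 + 244777.5625) = 695.80 m
  W8: √((-1745.73)² + (302.87)²) = √(3047573.2329 + 91730.2369) = 1771.81 m
  → nearest: W7 (695.80 m)
Q at (-342.38, 1101.25):
  W4: √((1809.11)² + (-589.03)²) = √(3272878.9921 + 346956.3409) = 1902.59 m
  W5: √((409.59)² + (-1327.43)²) = √(167763.9681 + 1762070.4049) = 1389.18 m
  W6: √((1207.53)² + (-459.34)²) = √(1458128.7009 + 210993.2356) = 1291.95 m
  W7: √((1148.05)² + (-1052.95)²) = √(1318018.8025 + 1108703.7025) = 1557.79 m
  W8: √((-108.44)² + (-1244.83)²) = √(11759.2336 + 1549601.7289) = 1249.54 m
  → nearest: W8 (1249.54 m)
R at (-371.07, -826.41):
  W4: √((1837.80)² + (1338.63)²) = √(3377508.8400 + 1791930.2769) = 2273.64 m
  W5: √((438.28)² + (600.23)²) = √(192089.3584 + 360276.0529) = 743.21 m
  W6: √((1236.22)² + (1468.32)²) = √(1528239.8884 + 2155963.6224) = 1919.43 m
  W7: √((1176.74)² + (874.71)²) = √(1384717.0276 + 765117.5841) = 1466.23 m
  W8: √((-79.75)² + (682.83)²) = √(6360.0625 + 466256.8089) = 687.47 m
  → nearest: W8 (687.47 m)
S at (826.43, -620.45):
  W4: √((640.30)² + (1132.67)²) = √(409984.0900 + 1282941.3289) = 1301.12 m
  W5: √((-759.22)² + (394.27)²) = √(576415.0084 + 155448.8329) = 855.49 m
  W6: √((38.72)² + (1262.36)²) = √(1499.2384 + 1593552.7696) = 1262.95 m
  W7: √((-20.76)² + (668.75)²) = √(430.9776 + 447226.5625) = 669.07 m
  W8: √((-1277.25)² + (476.87)²) = √(1631367.5625 + 227404.9969) = 1363.37 m
  → nearest: W7 (669.07 m)
T at (674.98, 1011.22):
  W4: √((791.75)² + (-499.00)²) = √(626868.0625 + 249001.0000) = 935.88 m
  W5: √((-607.77)² + (-1237.40)²) = √(369384.3729 + 1531158.7600) = 1378.60 m
  W6: √((190.17)² + (-369.31)²) = √(36164.6289 + 136389.8761) = 415.40 m
  W7: √((130.69)² + (-962.92)²) = √(17079.8761 + 927214.9264) = 971.75 m
  W8: √((-1125.80)² + (-1154.80)²) = √(1267425.6400 + 1333563.0400) = 1612.76 m
  → nearest: W6 (415.40 m)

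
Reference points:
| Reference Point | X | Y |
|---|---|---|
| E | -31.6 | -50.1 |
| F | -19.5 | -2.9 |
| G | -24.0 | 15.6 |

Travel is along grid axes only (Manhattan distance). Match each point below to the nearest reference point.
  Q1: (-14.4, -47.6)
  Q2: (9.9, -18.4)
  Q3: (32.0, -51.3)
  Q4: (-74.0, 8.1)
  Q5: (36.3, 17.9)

Q1 at (-14.4, -47.6):
  E: |-17.2| + |-2.5| = 17.2 + 2.5 = 19.7
  F: |-5.1| + |44.7| = 5.1 + 44.7 = 49.8
  G: |-9.6| + |63.2| = 9.6 + 63.2 = 72.8
  → nearest: E (19.7)
Q2 at (9.9, -18.4):
  E: |-41.5| + |-31.7| = 41.5 + 31.7 = 73.2
  F: |-29.4| + |15.5| = 29.4 + 15.5 = 44.9
  G: |-33.9| + |34.0| = 33.9 + 34.0 = 67.9
  → nearest: F (44.9)
Q3 at (32.0, -51.3):
  E: |-63.6| + |1.2| = 63.6 + 1.2 = 64.8
  F: |-51.5| + |48.4| = 51.5 + 48.4 = 99.9
  G: |-56.0| + |66.9| = 56.0 + 66.9 = 122.9
  → nearest: E (64.8)
Q4 at (-74.0, 8.1):
  E: |42.4| + |-58.2| = 42.4 + 58.2 = 100.6
  F: |54.5| + |-11.0| = 54.5 + 11.0 = 65.5
  G: |50.0| + |7.5| = 50.0 + 7.5 = 57.5
  → nearest: G (57.5)
Q5 at (36.3, 17.9):
  E: |-67.9| + |-68.0| = 67.9 + 68.0 = 135.9
  F: |-55.8| + |-20.8| = 55.8 + 20.8 = 76.6
  G: |-60.3| + |-2.3| = 60.3 + 2.3 = 62.6
  → nearest: G (62.6)

Q1→E; Q2→F; Q3→E; Q4→G; Q5→G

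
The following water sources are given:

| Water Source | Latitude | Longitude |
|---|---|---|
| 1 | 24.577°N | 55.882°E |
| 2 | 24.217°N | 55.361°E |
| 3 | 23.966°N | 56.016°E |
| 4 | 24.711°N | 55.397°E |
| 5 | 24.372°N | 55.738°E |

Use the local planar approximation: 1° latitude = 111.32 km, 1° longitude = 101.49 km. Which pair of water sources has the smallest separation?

1 and 5

Pairwise distances:
1–5: √((-0.205·111.32)² + (-0.144·101.49)²) = √(520.77978 + 213.58536) = 27.099 km
2–5: √((0.155·111.32)² + (0.377·101.49)²) = √(297.72122 + 1463.95998) = 41.972 km
4–5: √((-0.339·111.32)² + (0.341·101.49)²) = √(1424.11740 + 1197.71989) = 51.204 km
1–4: √((0.134·111.32)² + (-0.485·101.49)²) = √(222.51331 + 2422.86927) = 51.433 km
3–5: √((0.406·111.32)² + (-0.278·101.49)²) = √(2042.67118 + 796.04221) = 53.280 km
2–4: √((0.494·111.32)² + (0.036·101.49)²) = √(3024.12886 + 13.34909) = 55.113 km
1–2: √((-0.360·111.32)² + (-0.521·101.49)²) = √(1606.02166 + 2795.90204) = 66.347 km
1–3: √((-0.611·111.32)² + (0.134·101.49)²) = √(4626.24699 + 184.95075) = 69.363 km
2–3: √((-0.251·111.32)² + (0.655·101.49)²) = √(780.71736 + 4419.05193) = 72.109 km
3–4: √((0.745·111.32)² + (-0.619·101.49)²) = √(6877.94884 + 3946.64263) = 104.041 km
Closest pair: 1–5 at 27.099 km.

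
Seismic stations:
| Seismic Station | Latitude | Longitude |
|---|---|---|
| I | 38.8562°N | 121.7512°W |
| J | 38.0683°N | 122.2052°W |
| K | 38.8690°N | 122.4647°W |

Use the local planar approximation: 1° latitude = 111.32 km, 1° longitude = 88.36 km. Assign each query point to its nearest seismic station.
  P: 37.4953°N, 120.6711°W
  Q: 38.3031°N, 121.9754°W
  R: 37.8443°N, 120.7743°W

P→J; Q→J; R→J

P at 37.4953°N, 120.6711°W:
  I: 179.0508 km
  J: 149.8110 km
  K: 220.2301 km
  → nearest: J (149.8110 km)
Q at 38.3031°N, 121.9754°W:
  I: 64.6796 km
  J: 33.0982 km
  K: 76.4050 km
  → nearest: J (33.0982 km)
R at 37.8443°N, 120.7743°W:
  I: 141.9147 km
  J: 128.8698 km
  K: 187.9399 km
  → nearest: J (128.8698 km)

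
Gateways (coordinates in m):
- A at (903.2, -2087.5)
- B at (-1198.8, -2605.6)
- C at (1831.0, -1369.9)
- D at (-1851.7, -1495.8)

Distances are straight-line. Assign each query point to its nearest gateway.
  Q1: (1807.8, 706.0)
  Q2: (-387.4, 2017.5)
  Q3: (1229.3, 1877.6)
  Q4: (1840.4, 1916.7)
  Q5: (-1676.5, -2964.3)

Q1 at (1807.8, 706.0):
  A: √((-904.6)² + (-2793.5)²) = √(818301.160 + 7803642.250) = 2936.3 m
  B: √((-3006.6)² + (-3311.6)²) = √(9039643.560 + 10966694.560) = 4472.8 m
  C: √((23.2)² + (-2075.9)²) = √(538.240 + 4309360.810) = 2076.0 m
  D: √((-3659.5)² + (-2201.8)²) = √(13391940.250 + 4847923.240) = 4270.8 m
  → nearest: C (2076.0 m)
Q2 at (-387.4, 2017.5):
  A: √((1290.6)² + (-4105.0)²) = √(1665648.360 + 16851025.000) = 4303.1 m
  B: √((-811.4)² + (-4623.1)²) = √(658369.960 + 21373053.610) = 4693.8 m
  C: √((2218.4)² + (-3387.4)²) = √(4921298.560 + 11474478.760) = 4049.2 m
  D: √((-1464.3)² + (-3513.3)²) = √(2144174.490 + 12343276.890) = 3806.2 m
  → nearest: D (3806.2 m)
Q3 at (1229.3, 1877.6):
  A: √((-326.1)² + (-3965.1)²) = √(106341.210 + 15722018.010) = 3978.5 m
  B: √((-2428.1)² + (-4483.2)²) = √(5895669.610 + 20099082.240) = 5098.5 m
  C: √((601.7)² + (-3247.5)²) = √(362042.890 + 10546256.250) = 3302.8 m
  D: √((-3081.0)² + (-3373.4)²) = √(9492561.000 + 11379827.560) = 4568.6 m
  → nearest: C (3302.8 m)
Q4 at (1840.4, 1916.7):
  A: √((-937.2)² + (-4004.2)²) = √(878343.840 + 16033617.640) = 4112.4 m
  B: √((-3039.2)² + (-4522.3)²) = √(9236736.640 + 20451197.290) = 5448.7 m
  C: √((-9.4)² + (-3286.6)²) = √(88.360 + 10801739.560) = 3286.6 m
  D: √((-3692.1)² + (-3412.5)²) = √(13631602.410 + 11645156.250) = 5027.6 m
  → nearest: C (3286.6 m)
Q5 at (-1676.5, -2964.3):
  A: √((2579.7)² + (876.8)²) = √(6654852.090 + 768778.240) = 2724.6 m
  B: √((477.7)² + (358.7)²) = √(228197.290 + 128665.690) = 597.4 m
  C: √((3507.5)² + (1594.4)²) = √(12302556.250 + 2542111.360) = 3852.9 m
  D: √((-175.2)² + (1468.5)²) = √(30695.040 + 2156492.250) = 1478.9 m
  → nearest: B (597.4 m)

Q1→C; Q2→D; Q3→C; Q4→C; Q5→B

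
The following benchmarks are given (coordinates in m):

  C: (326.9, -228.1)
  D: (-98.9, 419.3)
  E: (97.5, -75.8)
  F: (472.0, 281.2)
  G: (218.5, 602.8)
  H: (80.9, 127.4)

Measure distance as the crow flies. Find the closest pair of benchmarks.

Pairwise distances:
C–D: 774.9 m
C–E: 275.4 m
C–F: 529.6 m
C–G: 837.9 m
C–H: 432.3 m
D–E: 532.6 m
D–F: 587.4 m
D–G: 366.6 m
D–H: 342.8 m
E–F: 517.4 m
E–G: 689.3 m
E–H: 203.9 m
F–G: 409.5 m
F–H: 420.3 m
G–H: 494.9 m
Closest pair: E–H at 203.9 m.

E and H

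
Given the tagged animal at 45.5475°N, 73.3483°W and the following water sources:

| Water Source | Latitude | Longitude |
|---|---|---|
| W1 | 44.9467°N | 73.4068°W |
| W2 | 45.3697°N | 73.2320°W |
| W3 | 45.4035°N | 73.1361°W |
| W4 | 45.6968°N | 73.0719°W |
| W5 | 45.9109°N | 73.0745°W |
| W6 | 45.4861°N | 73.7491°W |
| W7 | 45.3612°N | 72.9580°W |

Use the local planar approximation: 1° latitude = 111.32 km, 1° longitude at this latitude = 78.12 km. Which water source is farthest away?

W1

Distances from 45.5475°N, 73.3483°W:
W1: √((-0.6008·111.32)² + (-0.0585·78.12)²) = √(4473.075652 + 20.885083) = 67.0370 km
W2: √((-0.1778·111.32)² + (0.1163·78.12)²) = √(391.750815 + 82.543694) = 21.7783 km
W3: √((-0.1440·111.32)² + (0.2122·78.12)²) = √(256.963465 + 274.799051) = 23.0600 km
W4: √((0.1493·111.32)² + (0.2764·78.12)²) = √(276.226926 + 466.230356) = 27.2481 km
W5: √((0.3634·111.32)² + (0.2738·78.12)²) = √(1636.500873 + 457.500272) = 45.7603 km
W6: √((-0.0614·111.32)² + (-0.4008·78.12)²) = √(46.717881 + 980.347160) = 32.0479 km
W7: √((-0.1863·111.32)² + (0.3903·78.12)²) = √(430.102637 + 929.654491) = 36.8749 km
Maximum: W1 at 67.0370 km.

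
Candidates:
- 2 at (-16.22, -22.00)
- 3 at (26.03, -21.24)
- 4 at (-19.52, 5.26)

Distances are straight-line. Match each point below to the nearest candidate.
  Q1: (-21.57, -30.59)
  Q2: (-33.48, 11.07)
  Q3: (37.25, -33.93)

Q1 at (-21.57, -30.59):
  2: √((5.35)² + (8.59)²) = √(28.6225 + 73.7881) = 10.12
  3: √((47.60)² + (9.35)²) = √(2265.7600 + 87.4225) = 48.51
  4: √((2.05)² + (35.85)²) = √(4.2025 + 1285.2225) = 35.91
  → nearest: 2 (10.12)
Q2 at (-33.48, 11.07):
  2: √((17.26)² + (-33.07)²) = √(297.9076 + 1093.6249) = 37.30
  3: √((59.51)² + (-32.31)²) = √(3541.4401 + 1043.9361) = 67.72
  4: √((13.96)² + (-5.81)²) = √(194.8816 + 33.7561) = 15.12
  → nearest: 4 (15.12)
Q3 at (37.25, -33.93):
  2: √((-53.47)² + (11.93)²) = √(2859.0409 + 142.3249) = 54.78
  3: √((-11.22)² + (12.69)²) = √(125.8884 + 161.0361) = 16.94
  4: √((-56.77)² + (39.19)²) = √(3222.8329 + 1535.8561) = 68.98
  → nearest: 3 (16.94)

Q1→2; Q2→4; Q3→3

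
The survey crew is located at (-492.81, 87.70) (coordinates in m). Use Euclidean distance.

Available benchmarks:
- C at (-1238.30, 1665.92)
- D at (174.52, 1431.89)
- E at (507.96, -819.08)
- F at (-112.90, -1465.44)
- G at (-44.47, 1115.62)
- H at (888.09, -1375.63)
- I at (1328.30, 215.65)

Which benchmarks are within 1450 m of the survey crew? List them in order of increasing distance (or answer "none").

G, E

Distances from (-492.81, 87.70):
C: √((-745.49)² + (1578.22)²) = √(555755.3401 + 2490778.3684) = 1745.43 m
D: √((667.33)² + (1344.19)²) = √(445329.3289 + 1806846.7561) = 1500.73 m
E: √((1000.77)² + (-906.78)²) = √(1001540.5929 + 822249.9684) = 1350.48 m
F: √((379.91)² + (-1553.14)²) = √(144331.6081 + 2412243.8596) = 1598.93 m
G: √((448.34)² + (1027.92)²) = √(201008.7556 + 1056619.5264) = 1121.44 m
H: √((1380.90)² + (-1463.33)²) = √(1906884.8100 + 2141334.6889) = 2012.02 m
I: √((1821.11)² + (127.95)²) = √(3316441.6321 + 16371.2025) = 1825.60 m
Threshold 1450 m: G (1121.44 m), E (1350.48 m) are within range.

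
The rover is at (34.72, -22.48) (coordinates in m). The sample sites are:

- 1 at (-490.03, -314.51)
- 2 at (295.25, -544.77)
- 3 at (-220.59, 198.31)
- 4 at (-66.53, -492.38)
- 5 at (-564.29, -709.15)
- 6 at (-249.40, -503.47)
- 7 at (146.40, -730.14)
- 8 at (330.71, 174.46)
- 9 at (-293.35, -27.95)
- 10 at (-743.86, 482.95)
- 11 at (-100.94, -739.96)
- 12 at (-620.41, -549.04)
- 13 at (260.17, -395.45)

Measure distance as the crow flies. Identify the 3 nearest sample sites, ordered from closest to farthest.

9, 3, 8

Distances from (34.72, -22.48):
1: 600.54 m
2: 583.66 m
3: 337.54 m
4: 480.68 m
5: 911.22 m
6: 558.64 m
7: 716.42 m
8: 355.52 m
9: 328.12 m
10: 928.25 m
11: 730.19 m
12: 840.51 m
13: 435.81 m
Sorted: 9 (328.12 m) < 3 (337.54 m) < 8 (355.52 m) < 13 (435.81 m) < 4 (480.68 m) < …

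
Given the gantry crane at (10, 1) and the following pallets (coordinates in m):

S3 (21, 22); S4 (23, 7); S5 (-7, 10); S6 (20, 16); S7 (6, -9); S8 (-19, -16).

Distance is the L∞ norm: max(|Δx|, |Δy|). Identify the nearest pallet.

Distances from (10, 1):
S3: max(|11|, |21|) = 21 m
S4: max(|13|, |6|) = 13 m
S5: max(|-17|, |9|) = 17 m
S6: max(|10|, |15|) = 15 m
S7: max(|-4|, |-10|) = 10 m
S8: max(|-29|, |-17|) = 29 m
Minimum: S7 at 10 m.

S7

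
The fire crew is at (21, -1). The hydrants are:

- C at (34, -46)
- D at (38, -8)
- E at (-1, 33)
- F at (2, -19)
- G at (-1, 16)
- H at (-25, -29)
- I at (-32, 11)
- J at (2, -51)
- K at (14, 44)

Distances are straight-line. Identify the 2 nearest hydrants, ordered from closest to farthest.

D, F

Distances from (21, -1):
C: 46.8
D: 18.4
E: 40.5
F: 26.2
G: 27.8
H: 53.9
I: 54.3
J: 53.5
K: 45.5
Sorted: D (18.4) < F (26.2) < G (27.8) < E (40.5) < …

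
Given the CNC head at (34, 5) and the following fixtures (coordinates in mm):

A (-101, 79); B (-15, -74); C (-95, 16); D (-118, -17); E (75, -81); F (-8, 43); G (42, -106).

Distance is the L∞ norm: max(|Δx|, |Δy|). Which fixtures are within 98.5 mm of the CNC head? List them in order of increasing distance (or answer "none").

Distances from (34, 5):
A: max(|-135|, |74|) = 135 mm
B: max(|-49|, |-79|) = 79 mm
C: max(|-129|, |11|) = 129 mm
D: max(|-152|, |-22|) = 152 mm
E: max(|41|, |-86|) = 86 mm
F: max(|-42|, |38|) = 42 mm
G: max(|8|, |-111|) = 111 mm
Threshold 98.5 mm: F (42 mm), B (79 mm), E (86 mm) are within range.

F, B, E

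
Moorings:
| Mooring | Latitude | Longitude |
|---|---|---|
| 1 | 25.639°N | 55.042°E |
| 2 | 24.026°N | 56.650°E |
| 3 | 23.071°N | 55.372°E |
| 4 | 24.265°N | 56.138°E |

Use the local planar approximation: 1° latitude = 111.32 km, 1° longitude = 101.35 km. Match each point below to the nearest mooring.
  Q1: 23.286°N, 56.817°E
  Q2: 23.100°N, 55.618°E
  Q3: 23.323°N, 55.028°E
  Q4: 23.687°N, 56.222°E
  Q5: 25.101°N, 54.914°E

Q1→2; Q2→3; Q3→3; Q4→2; Q5→1

Q1 at 23.286°N, 56.817°E:
  1: 317.763 km
  2: 84.098 km
  3: 148.394 km
  4: 128.891 km
  → nearest: 2 (84.098 km)
Q2 at 23.100°N, 55.618°E:
  1: 288.607 km
  2: 146.853 km
  3: 25.140 km
  4: 139.987 km
  → nearest: 3 (25.140 km)
Q3 at 23.323°N, 55.028°E:
  1: 257.821 km
  2: 182.067 km
  3: 44.749 km
  4: 153.793 km
  → nearest: 3 (44.749 km)
Q4 at 23.687°N, 56.222°E:
  1: 248.033 km
  2: 57.496 km
  3: 110.108 km
  4: 64.904 km
  → nearest: 2 (57.496 km)
Q5 at 25.101°N, 54.914°E:
  1: 61.279 km
  2: 212.784 km
  3: 230.698 km
  4: 155.080 km
  → nearest: 1 (61.279 km)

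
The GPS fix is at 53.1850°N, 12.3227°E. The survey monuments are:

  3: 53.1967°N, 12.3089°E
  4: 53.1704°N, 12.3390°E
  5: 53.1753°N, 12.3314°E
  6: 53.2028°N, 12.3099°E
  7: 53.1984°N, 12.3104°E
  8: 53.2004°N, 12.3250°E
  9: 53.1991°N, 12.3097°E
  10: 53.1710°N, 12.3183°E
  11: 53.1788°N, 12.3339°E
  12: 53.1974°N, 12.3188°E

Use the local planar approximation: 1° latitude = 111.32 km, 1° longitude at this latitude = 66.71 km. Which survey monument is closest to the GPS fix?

11

Distances from 53.1850°N, 12.3227°E:
3: √((0.0117·111.32)² + (-0.0138·66.71)²) = √(1.696360 + 0.847501) = 1.5949 km
4: √((-0.0146·111.32)² + (0.0163·66.71)²) = √(2.641509 + 1.182380) = 1.9555 km
5: √((-0.0097·111.32)² + (0.0087·66.71)²) = √(1.165977 + 0.336837) = 1.2259 km
6: √((0.0178·111.32)² + (-0.0128·66.71)²) = √(3.926326 + 0.729125) = 2.1576 km
7: √((0.0134·111.32)² + (-0.0123·66.71)²) = √(2.225133 + 0.673274) = 1.7025 km
8: √((0.0154·111.32)² + (0.0023·66.71)²) = √(2.938920 + 0.023542) = 1.7212 km
9: √((0.0141·111.32)² + (-0.0130·66.71)²) = √(2.463682 + 0.752088) = 1.7933 km
10: √((-0.0140·111.32)² + (-0.0044·66.71)²) = √(2.428860 + 0.086156) = 1.5859 km
11: √((-0.0062·111.32)² + (0.0112·66.71)²) = √(0.476354 + 0.558236) = 1.0171 km
12: √((0.0124·111.32)² + (-0.0039·66.71)²) = √(1.905416 + 0.067688) = 1.4047 km
Minimum: 11 at 1.0171 km.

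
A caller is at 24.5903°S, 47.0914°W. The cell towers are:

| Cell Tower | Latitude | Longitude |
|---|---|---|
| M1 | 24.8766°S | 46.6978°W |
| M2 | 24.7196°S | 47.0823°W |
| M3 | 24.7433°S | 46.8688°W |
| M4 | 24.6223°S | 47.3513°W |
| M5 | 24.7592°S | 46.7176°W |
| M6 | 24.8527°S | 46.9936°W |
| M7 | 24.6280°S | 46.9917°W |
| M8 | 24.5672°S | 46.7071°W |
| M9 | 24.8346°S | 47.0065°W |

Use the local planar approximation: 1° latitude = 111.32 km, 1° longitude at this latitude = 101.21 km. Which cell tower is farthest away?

M1

Distances from 24.5903°S, 47.0914°W:
M1: √((-0.2863·111.32)² + (0.3936·101.21)²) = √(1015.755287 + 1586.927292) = 51.0165 km
M2: √((-0.1293·111.32)² + (0.0091·101.21)²) = √(207.177909 + 0.848261) = 14.4231 km
M3: √((-0.1530·111.32)² + (0.2226·101.21)²) = √(290.087661 + 507.571431) = 28.2429 km
M4: √((-0.0320·111.32)² + (-0.2599·101.21)²) = √(12.689554 + 691.925615) = 26.5446 km
M5: √((-0.1689·111.32)² + (0.3738·101.21)²) = √(353.513249 + 1431.282772) = 42.2468 km
M6: √((-0.2624·111.32)² + (0.0978·101.21)²) = √(853.245599 + 97.977095) = 30.8419 km
M7: √((-0.0377·111.32)² + (0.0997·101.21)²) = √(17.612828 + 101.820955) = 10.9286 km
M8: √((0.0231·111.32)² + (0.3843·101.21)²) = √(6.612571 + 1512.821258) = 38.9799 km
M9: √((-0.2443·111.32)² + (0.0849·101.21)²) = √(739.593915 + 73.834992) = 28.5207 km
Maximum: M1 at 51.0165 km.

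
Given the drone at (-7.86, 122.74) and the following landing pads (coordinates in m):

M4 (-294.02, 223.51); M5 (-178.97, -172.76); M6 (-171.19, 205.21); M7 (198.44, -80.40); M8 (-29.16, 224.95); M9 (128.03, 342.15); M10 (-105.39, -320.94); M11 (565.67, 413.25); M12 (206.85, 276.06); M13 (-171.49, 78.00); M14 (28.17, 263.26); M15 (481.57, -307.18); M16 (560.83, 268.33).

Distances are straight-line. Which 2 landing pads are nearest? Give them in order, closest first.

Distances from (-7.86, 122.74):
M4: 303.38 m
M5: 341.47 m
M6: 182.97 m
M7: 289.53 m
M8: 104.41 m
M9: 258.08 m
M10: 454.27 m
M11: 642.91 m
M12: 263.83 m
M13: 169.64 m
M14: 145.07 m
M15: 651.44 m
M16: 587.03 m
Sorted: M8 (104.41 m) < M14 (145.07 m) < M13 (169.64 m) < M6 (182.97 m) < …

M8, M14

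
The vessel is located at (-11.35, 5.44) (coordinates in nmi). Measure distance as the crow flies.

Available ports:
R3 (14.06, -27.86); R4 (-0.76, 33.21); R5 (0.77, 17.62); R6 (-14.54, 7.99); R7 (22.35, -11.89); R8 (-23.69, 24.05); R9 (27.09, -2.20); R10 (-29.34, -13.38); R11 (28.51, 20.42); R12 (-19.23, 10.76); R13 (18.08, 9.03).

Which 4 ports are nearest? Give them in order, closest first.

R6, R12, R5, R8

Distances from (-11.35, 5.44):
R3: √((25.41)² + (-33.30)²) = √(645.6681 + 1108.8900) = 41.89 nmi
R4: √((10.59)² + (27.77)²) = √(112.1481 + 771.1729) = 29.72 nmi
R5: √((12.12)² + (12.18)²) = √(146.8944 + 148.3524) = 17.18 nmi
R6: √((-3.19)² + (2.55)²) = √(10.1761 + 6.5025) = 4.08 nmi
R7: √((33.70)² + (-17.33)²) = √(1135.6900 + 300.3289) = 37.89 nmi
R8: √((-12.34)² + (18.61)²) = √(152.2756 + 346.3321) = 22.33 nmi
R9: √((38.44)² + (-7.64)²) = √(1477.6336 + 58.3696) = 39.19 nmi
R10: √((-17.99)² + (-18.82)²) = √(323.6401 + 354.1924) = 26.04 nmi
R11: √((39.86)² + (14.98)²) = √(1588.8196 + 224.4004) = 42.58 nmi
R12: √((-7.88)² + (5.32)²) = √(62.0944 + 28.3024) = 9.51 nmi
R13: √((29.43)² + (3.59)²) = √(866.1249 + 12.8881) = 29.65 nmi
Sorted: R6 (4.08 nmi) < R12 (9.51 nmi) < R5 (17.18 nmi) < R8 (22.33 nmi) < R10 (26.04 nmi) < R13 (29.65 nmi) < …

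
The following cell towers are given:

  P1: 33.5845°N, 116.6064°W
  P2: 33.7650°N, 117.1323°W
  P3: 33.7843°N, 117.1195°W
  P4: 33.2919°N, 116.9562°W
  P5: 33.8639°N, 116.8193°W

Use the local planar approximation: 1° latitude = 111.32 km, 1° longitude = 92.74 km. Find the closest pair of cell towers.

P2 and P3

Pairwise distances:
P1–P2: √((0.1805·111.32)² + (-0.5259·92.74)²) = √(403.739097 + 2378.704668) = 52.7489 km
P1–P3: √((0.1998·111.32)² + (-0.5131·92.74)²) = √(494.694820 + 2264.322137) = 52.5263 km
P1–P4: √((-0.2926·111.32)² + (-0.3498·92.74)²) = √(1060.950297 + 1052.382926) = 45.9710 km
P1–P5: √((0.2794·111.32)² + (-0.2129·92.74)²) = √(967.384665 + 389.839199) = 36.8405 km
P2–P3: √((0.0193·111.32)² + (0.0128·92.74)²) = √(4.615949 + 1.409140) = 2.4546 km
P2–P4: √((-0.4731·111.32)² + (0.1761·92.74)²) = √(2773.654048 + 266.718350) = 55.1396 km
P2–P5: √((0.0989·111.32)² + (0.3130·92.74)²) = √(121.210147 + 842.602723) = 31.0453 km
P3–P4: √((-0.4924·111.32)² + (0.1633·92.74)²) = √(3004.571088 + 229.354123) = 56.8676 km
P3–P5: √((0.0796·111.32)² + (0.3002·92.74)²) = √(78.518597 + 775.096113) = 29.2167 km
P4–P5: √((0.5720·111.32)² + (0.1369·92.74)²) = √(4054.510719 + 161.191108) = 64.9284 km
Closest pair: P2–P3 at 2.4546 km.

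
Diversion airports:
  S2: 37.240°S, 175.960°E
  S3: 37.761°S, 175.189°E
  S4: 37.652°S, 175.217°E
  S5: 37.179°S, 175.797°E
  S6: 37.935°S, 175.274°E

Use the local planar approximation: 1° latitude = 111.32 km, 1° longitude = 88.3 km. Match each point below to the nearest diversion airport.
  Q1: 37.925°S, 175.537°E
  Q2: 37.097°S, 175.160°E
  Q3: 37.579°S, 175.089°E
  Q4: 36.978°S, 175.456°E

Q1→S6; Q2→S5; Q3→S4; Q4→S5

Q1 at 37.925°S, 175.537°E:
  S2: 84.910 km
  S3: 35.743 km
  S4: 41.497 km
  S5: 86.160 km
  S6: 23.250 km
  → nearest: S6 (23.250 km)
Q2 at 37.097°S, 175.160°E:
  S2: 72.411 km
  S3: 73.961 km
  S4: 61.987 km
  S5: 56.983 km
  S6: 93.828 km
  → nearest: S5 (56.983 km)
Q3 at 37.579°S, 175.089°E:
  S2: 85.669 km
  S3: 22.101 km
  S4: 13.921 km
  S5: 76.753 km
  S6: 42.865 km
  → nearest: S4 (13.921 km)
Q4 at 36.978°S, 175.456°E:
  S2: 53.209 km
  S3: 90.296 km
  S4: 77.941 km
  S5: 37.514 km
  S6: 107.739 km
  → nearest: S5 (37.514 km)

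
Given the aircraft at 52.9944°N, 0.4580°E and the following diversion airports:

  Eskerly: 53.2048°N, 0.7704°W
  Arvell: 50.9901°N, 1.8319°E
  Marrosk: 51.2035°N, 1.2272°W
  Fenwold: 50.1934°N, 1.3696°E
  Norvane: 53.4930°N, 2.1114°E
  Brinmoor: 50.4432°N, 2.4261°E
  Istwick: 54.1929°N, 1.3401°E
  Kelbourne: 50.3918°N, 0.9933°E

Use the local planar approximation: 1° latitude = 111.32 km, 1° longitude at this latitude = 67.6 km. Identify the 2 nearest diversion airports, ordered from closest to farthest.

Distances from 52.9944°N, 0.4580°E:
Eskerly: √((0.2104·111.32)² + (-1.2284·67.6)²) = √(548.577343 + 6895.615027) = 86.2797 km
Arvell: √((-2.0043·111.32)² + (1.3739·67.6)²) = √(49781.943580 + 8625.884505) = 241.6771 km
Marrosk: √((-1.7909·111.32)² + (-1.6852·67.6)²) = √(39745.600984 + 12977.657037) = 229.6155 km
Fenwold: √((-2.8010·111.32)² + (0.9116·67.6)²) = √(97223.804806 + 3797.537096) = 317.8385 km
Norvane: √((0.4986·111.32)² + (1.6534·67.6)²) = √(3080.710889 + 12492.497134) = 124.7927 km
Brinmoor: √((-2.5512·111.32)² + (1.9681·67.6)²) = √(80655.763712 + 17700.588857) = 313.6182 km
Istwick: √((1.1985·111.32)² + (0.8821·67.6)²) = √(17800.101226 + 3555.732130) = 146.1364 km
Kelbourne: √((-2.6026·111.32)² + (0.5353·67.6)²) = √(83938.508160 + 1309.446860) = 291.9725 km
Sorted: Eskerly (86.2797 km) < Norvane (124.7927 km) < Istwick (146.1364 km) < Marrosk (229.6155 km) < …

Eskerly, Norvane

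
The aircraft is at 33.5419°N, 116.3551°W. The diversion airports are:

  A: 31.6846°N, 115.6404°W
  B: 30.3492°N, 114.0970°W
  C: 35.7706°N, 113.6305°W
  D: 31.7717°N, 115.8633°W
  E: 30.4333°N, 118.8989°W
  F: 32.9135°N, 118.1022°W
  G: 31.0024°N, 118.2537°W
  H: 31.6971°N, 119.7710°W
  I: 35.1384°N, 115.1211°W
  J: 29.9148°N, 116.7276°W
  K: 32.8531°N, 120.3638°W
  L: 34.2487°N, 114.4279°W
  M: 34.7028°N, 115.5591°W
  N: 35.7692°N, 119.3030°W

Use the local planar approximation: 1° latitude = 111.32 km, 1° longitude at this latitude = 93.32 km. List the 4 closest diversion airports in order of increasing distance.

M, F, L, D

Distances from 33.5419°N, 116.3551°W:
A: √((-1.8573·111.32)² + (0.7147·93.32)²) = √(42747.479507 + 4448.330271) = 217.2460 km
B: √((-3.1927·111.32)² + (2.2581·93.32)²) = √(126317.237660 + 44405.401559) = 413.1860 km
C: √((2.2287·111.32)² + (2.7246·93.32)²) = √(61553.056242 + 64647.980806) = 355.2479 km
D: √((-1.7702·111.32)² + (0.4918·93.32)²) = √(38832.117057 + 2106.330464) = 202.3325 km
E: √((-3.1086·111.32)² + (-2.5438·93.32)²) = √(119750.154020 + 56352.785275) = 419.6462 km
F: √((-0.6284·111.32)² + (-1.7471·93.32)²) = √(4893.490483 + 26581.836822) = 177.4129 km
G: √((-2.5395·111.32)² + (-1.8986·93.32)²) = √(79917.672964 + 31391.814062) = 333.6308 km
H: √((-1.8448·111.32)² + (-3.4159·93.32)²) = √(42174.017628 + 101615.452825) = 379.1958 km
I: √((1.5965·111.32)² + (1.2340·93.32)²) = √(31585.244353 + 13261.107011) = 211.7696 km
J: √((-3.6271·111.32)² + (-0.3725·93.32)²) = √(163029.221242 + 1208.375787) = 405.2624 km
K: √((-0.6888·111.32)² + (-4.0087·93.32)²) = √(5879.395454 + 139944.737675) = 381.8693 km
L: √((0.7068·111.32)² + (1.9272·93.32)²) = √(6190.695984 + 32344.693062) = 196.3043 km
M: √((1.1609·111.32)² + (0.7960·93.32)²) = √(16700.751644 + 5517.922491) = 149.0593 km
N: √((2.2273·111.32)² + (-2.9479·93.32)²) = √(61475.749101 + 75678.925009) = 370.3440 km
Sorted: M (149.0593 km) < F (177.4129 km) < L (196.3043 km) < D (202.3325 km) < I (211.7696 km) < A (217.2460 km) < …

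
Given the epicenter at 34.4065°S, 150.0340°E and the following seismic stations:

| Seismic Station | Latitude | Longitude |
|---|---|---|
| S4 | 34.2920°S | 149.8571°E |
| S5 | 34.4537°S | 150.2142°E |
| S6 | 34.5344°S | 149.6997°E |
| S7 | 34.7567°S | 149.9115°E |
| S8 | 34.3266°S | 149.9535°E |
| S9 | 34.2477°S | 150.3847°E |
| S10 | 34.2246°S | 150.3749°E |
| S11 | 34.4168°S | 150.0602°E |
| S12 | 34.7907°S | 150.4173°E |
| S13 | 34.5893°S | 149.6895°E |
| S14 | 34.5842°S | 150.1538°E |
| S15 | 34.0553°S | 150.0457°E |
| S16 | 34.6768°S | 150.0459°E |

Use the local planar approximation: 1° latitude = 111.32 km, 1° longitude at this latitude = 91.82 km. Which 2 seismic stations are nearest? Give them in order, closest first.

Distances from 34.4065°S, 150.0340°E:
S4: √((0.1145·111.32)² + (-0.1769·91.82)²) = √(162.464085 + 263.833685) = 20.6470 km
S5: √((-0.0472·111.32)² + (0.1802·91.82)²) = √(27.607711 + 273.768925) = 17.3602 km
S6: √((-0.1279·111.32)² + (-0.3343·91.82)²) = √(202.715746 + 942.209177) = 33.8367 km
S7: √((-0.3502·111.32)² + (-0.1225·91.82)²) = √(1519.772840 + 126.516379) = 40.5745 km
S8: √((0.0799·111.32)² + (-0.0805·91.82)²) = √(79.111561 + 54.634420) = 11.5649 km
S9: √((0.1588·111.32)² + (0.3507·91.82)²) = √(312.498107 + 1036.922047) = 36.7345 km
S10: √((0.1819·111.32)² + (0.3409·91.82)²) = √(410.026375 + 979.780021) = 37.2801 km
S11: √((-0.0103·111.32)² + (0.0262·91.82)²) = √(1.314682 + 5.787316) = 2.6650 km
S12: √((-0.3842·111.32)² + (0.3833·91.82)²) = √(1829.199678 + 1238.660291) = 55.3883 km
S13: √((-0.1828·111.32)² + (-0.3445·91.82)²) = √(414.093848 + 1000.582791) = 37.6122 km
S14: √((-0.1777·111.32)² + (0.1198·91.82)²) = √(391.310274 + 121.000792) = 22.6343 km
S15: √((0.3512·111.32)² + (0.0117·91.82)²) = √(1528.464688 + 1.154108) = 39.1103 km
S16: √((-0.2703·111.32)² + (0.0119·91.82)²) = √(905.395823 + 1.193902) = 30.1096 km
Sorted: S11 (2.6650 km) < S8 (11.5649 km) < S5 (17.3602 km) < S4 (20.6470 km) < …

S11, S8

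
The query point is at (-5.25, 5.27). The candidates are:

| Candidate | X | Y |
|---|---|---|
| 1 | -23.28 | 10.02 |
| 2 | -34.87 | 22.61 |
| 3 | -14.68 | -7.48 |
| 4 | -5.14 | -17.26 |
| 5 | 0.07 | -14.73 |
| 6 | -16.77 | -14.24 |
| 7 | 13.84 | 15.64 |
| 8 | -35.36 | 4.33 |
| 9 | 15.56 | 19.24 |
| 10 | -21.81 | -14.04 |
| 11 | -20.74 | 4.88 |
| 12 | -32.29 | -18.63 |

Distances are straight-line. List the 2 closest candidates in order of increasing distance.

11, 3

Distances from (-5.25, 5.27):
1: √((-18.03)² + (4.75)²) = √(325.0809 + 22.5625) = 18.65
2: √((-29.62)² + (17.34)²) = √(877.3444 + 300.6756) = 34.32
3: √((-9.43)² + (-12.75)²) = √(88.9249 + 162.5625) = 15.86
4: √((0.11)² + (-22.53)²) = √(0.0121 + 507.6009) = 22.53
5: √((5.32)² + (-20.00)²) = √(28.3024 + 400.0000) = 20.70
6: √((-11.52)² + (-19.51)²) = √(132.7104 + 380.6401) = 22.66
7: √((19.09)² + (10.37)²) = √(364.4281 + 107.5369) = 21.72
8: √((-30.11)² + (-0.94)²) = √(906.6121 + 0.8836) = 30.12
9: √((20.81)² + (13.97)²) = √(433.0561 + 195.1609) = 25.06
10: √((-16.56)² + (-19.31)²) = √(274.2336 + 372.8761) = 25.44
11: √((-15.49)² + (-0.39)²) = √(239.9401 + 0.1521) = 15.49
12: √((-27.04)² + (-23.90)²) = √(731.1616 + 571.2100) = 36.09
Sorted: 11 (15.49) < 3 (15.86) < 1 (18.65) < 5 (20.70) < …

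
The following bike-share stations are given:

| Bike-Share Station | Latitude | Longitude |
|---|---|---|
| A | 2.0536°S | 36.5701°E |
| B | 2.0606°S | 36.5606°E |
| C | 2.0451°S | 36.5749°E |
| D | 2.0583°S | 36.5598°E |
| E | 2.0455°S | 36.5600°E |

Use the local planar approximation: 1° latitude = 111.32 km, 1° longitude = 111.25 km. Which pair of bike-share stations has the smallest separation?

B and D

Pairwise distances:
B–D: 0.2711 km
A–C: 1.0865 km
A–D: 1.2597 km
A–B: 1.3131 km
D–E: 1.4251 km
A–E: 1.4407 km
C–E: 1.6582 km
B–E: 1.6823 km
C–D: 2.2319 km
B–C: 2.3469 km
Closest pair: B–D at 0.2711 km.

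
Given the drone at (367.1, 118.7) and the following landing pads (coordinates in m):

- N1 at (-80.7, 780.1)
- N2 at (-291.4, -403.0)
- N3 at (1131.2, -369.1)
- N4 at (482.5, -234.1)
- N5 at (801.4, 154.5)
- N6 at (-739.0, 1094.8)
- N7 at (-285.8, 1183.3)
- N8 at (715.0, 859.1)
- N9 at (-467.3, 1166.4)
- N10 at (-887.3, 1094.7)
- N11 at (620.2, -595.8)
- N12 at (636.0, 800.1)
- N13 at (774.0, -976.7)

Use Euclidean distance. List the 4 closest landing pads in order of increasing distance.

Distances from (367.1, 118.7):
N1: √((-447.8)² + (661.4)²) = √(200524.840 + 437449.960) = 798.7 m
N2: √((-658.5)² + (-521.7)²) = √(433622.250 + 272170.890) = 840.1 m
N3: √((764.1)² + (-487.8)²) = √(583848.810 + 237948.840) = 906.5 m
N4: √((115.4)² + (-352.8)²) = √(13317.160 + 124467.840) = 371.2 m
N5: √((434.3)² + (35.8)²) = √(188616.490 + 1281.640) = 435.8 m
N6: √((-1106.1)² + (976.1)²) = √(1223457.210 + 952771.210) = 1475.2 m
N7: √((-652.9)² + (1064.6)²) = √(426278.410 + 1133373.160) = 1248.9 m
N8: √((347.9)² + (740.4)²) = √(121034.410 + 548192.160) = 818.1 m
N9: √((-834.4)² + (1047.7)²) = √(696223.360 + 1097675.290) = 1339.4 m
N10: √((-1254.4)² + (976.0)²) = √(1573519.360 + 952576.000) = 1589.4 m
N11: √((253.1)² + (-714.5)²) = √(64059.610 + 510510.250) = 758.0 m
N12: √((268.9)² + (681.4)²) = √(72307.210 + 464305.960) = 732.5 m
N13: √((406.9)² + (-1095.4)²) = √(165567.610 + 1199901.160) = 1168.5 m
Sorted: N4 (371.2 m) < N5 (435.8 m) < N12 (732.5 m) < N11 (758.0 m) < N1 (798.7 m) < N8 (818.1 m) < …

N4, N5, N12, N11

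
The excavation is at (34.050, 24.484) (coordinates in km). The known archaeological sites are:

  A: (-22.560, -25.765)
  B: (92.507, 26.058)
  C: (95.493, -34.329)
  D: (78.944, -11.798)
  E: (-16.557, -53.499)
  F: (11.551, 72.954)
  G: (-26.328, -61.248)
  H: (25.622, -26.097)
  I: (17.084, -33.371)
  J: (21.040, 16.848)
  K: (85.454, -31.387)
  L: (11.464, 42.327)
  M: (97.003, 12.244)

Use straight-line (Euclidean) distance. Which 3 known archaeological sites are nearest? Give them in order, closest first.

Distances from (34.050, 24.484):
A: √((-56.610)² + (-50.249)²) = √(3204.69210 + 2524.96200) = 75.694 km
B: √((58.457)² + (1.574)²) = √(3417.22085 + 2.47748) = 58.478 km
C: √((61.443)² + (-58.813)²) = √(3775.24225 + 3458.96897) = 85.054 km
D: √((44.894)² + (-36.282)²) = √(2015.47124 + 1316.38352) = 57.722 km
E: √((-50.607)² + (-77.983)²) = √(2561.06845 + 6081.34829) = 92.965 km
F: √((-22.499)² + (48.470)²) = √(506.20500 + 2349.34090) = 53.437 km
G: √((-60.378)² + (-85.732)²) = √(3645.50288 + 7349.97582) = 104.859 km
H: √((-8.428)² + (-50.581)²) = √(71.03118 + 2558.43756) = 51.278 km
I: √((-16.966)² + (-57.855)²) = √(287.84516 + 3347.20103) = 60.291 km
J: √((-13.010)² + (-7.636)²) = √(169.26010 + 58.30850) = 15.085 km
K: √((51.404)² + (-55.871)²) = √(2642.37122 + 3121.56864) = 75.921 km
L: √((-22.586)² + (17.843)²) = √(510.12740 + 318.37265) = 28.784 km
M: √((62.953)² + (-12.240)²) = √(3963.08021 + 149.81760) = 64.132 km
Sorted: J (15.085 km) < L (28.784 km) < H (51.278 km) < F (53.437 km) < D (57.722 km) < …

J, L, H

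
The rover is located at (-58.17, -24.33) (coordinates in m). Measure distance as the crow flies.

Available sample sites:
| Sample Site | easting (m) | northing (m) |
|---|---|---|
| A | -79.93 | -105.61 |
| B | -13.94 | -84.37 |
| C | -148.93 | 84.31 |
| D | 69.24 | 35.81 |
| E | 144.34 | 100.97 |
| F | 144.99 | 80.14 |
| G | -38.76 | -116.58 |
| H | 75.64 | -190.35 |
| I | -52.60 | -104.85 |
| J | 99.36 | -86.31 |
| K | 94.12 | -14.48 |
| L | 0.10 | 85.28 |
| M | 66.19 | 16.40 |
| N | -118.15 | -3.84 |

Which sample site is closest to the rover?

N

Distances from (-58.17, -24.33):
A: √((-21.76)² + (-81.28)²) = √(473.4976 + 6606.4384) = 84.14 m
B: √((44.23)² + (-60.04)²) = √(1956.2929 + 3604.8016) = 74.57 m
C: √((-90.76)² + (108.64)²) = √(8237.3776 + 11802.6496) = 141.56 m
D: √((127.41)² + (60.14)²) = √(16233.3081 + 3616.8196) = 140.89 m
E: √((202.51)² + (125.30)²) = √(41010.3001 + 15700.0900) = 238.14 m
F: √((203.16)² + (104.47)²) = √(41273.9856 + 10913.9809) = 228.45 m
G: √((19.41)² + (-92.25)²) = √(376.7481 + 8510.0625) = 94.27 m
H: √((133.81)² + (-166.02)²) = √(17905.1161 + 27562.6404) = 213.23 m
I: √((5.57)² + (-80.52)²) = √(31.0249 + 6483.4704) = 80.71 m
J: √((157.53)² + (-61.98)²) = √(24815.7009 + 3841.5204) = 169.28 m
K: √((152.29)² + (9.85)²) = √(23192.2441 + 97.0225) = 152.61 m
L: √((58.27)² + (109.61)²) = √(3395.3929 + 12014.3521) = 124.14 m
M: √((124.36)² + (40.73)²) = √(15465.4096 + 1658.9329) = 130.86 m
N: √((-59.98)² + (20.49)²) = √(3597.6004 + 419.8401) = 63.38 m
Minimum: N at 63.38 m.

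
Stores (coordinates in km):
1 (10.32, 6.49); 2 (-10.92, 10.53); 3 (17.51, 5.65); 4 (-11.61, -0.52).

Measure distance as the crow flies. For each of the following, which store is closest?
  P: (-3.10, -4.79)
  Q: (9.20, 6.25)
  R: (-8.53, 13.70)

P→4; Q→1; R→2

P at (-3.10, -4.79):
  1: 17.53 km
  2: 17.20 km
  3: 23.10 km
  4: 9.52 km
  → nearest: 4 (9.52 km)
Q at (9.20, 6.25):
  1: 1.15 km
  2: 20.57 km
  3: 8.33 km
  4: 21.88 km
  → nearest: 1 (1.15 km)
R at (-8.53, 13.70):
  1: 20.18 km
  2: 3.97 km
  3: 27.26 km
  4: 14.55 km
  → nearest: 2 (3.97 km)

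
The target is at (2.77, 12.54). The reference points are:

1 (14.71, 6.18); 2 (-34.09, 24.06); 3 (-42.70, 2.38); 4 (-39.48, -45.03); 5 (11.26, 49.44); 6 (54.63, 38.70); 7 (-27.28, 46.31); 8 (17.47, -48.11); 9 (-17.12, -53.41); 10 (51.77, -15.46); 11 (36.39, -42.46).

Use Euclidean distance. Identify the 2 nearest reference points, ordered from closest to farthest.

Distances from (2.77, 12.54):
1: √((11.94)² + (-6.36)²) = √(142.5636 + 40.4496) = 13.53
2: √((-36.86)² + (11.52)²) = √(1358.6596 + 132.7104) = 38.62
3: √((-45.47)² + (-10.16)²) = √(2067.5209 + 103.2256) = 46.59
4: √((-42.25)² + (-57.57)²) = √(1785.0625 + 3314.3049) = 71.41
5: √((8.49)² + (36.90)²) = √(72.0801 + 1361.6100) = 37.86
6: √((51.86)² + (26.16)²) = √(2689.4596 + 684.3456) = 58.08
7: √((-30.05)² + (33.77)²) = √(903.0025 + 1140.4129) = 45.20
8: √((14.70)² + (-60.65)²) = √(216.0900 + 3678.4225) = 62.41
9: √((-19.89)² + (-65.95)²) = √(395.6121 + 4349.4025) = 68.88
10: √((49.00)² + (-28.00)²) = √(2401.0000 + 784.0000) = 56.44
11: √((33.62)² + (-55.00)²) = √(1130.3044 + 3025.0000) = 64.46
Sorted: 1 (13.53) < 5 (37.86) < 2 (38.62) < 7 (45.20) < …

1, 5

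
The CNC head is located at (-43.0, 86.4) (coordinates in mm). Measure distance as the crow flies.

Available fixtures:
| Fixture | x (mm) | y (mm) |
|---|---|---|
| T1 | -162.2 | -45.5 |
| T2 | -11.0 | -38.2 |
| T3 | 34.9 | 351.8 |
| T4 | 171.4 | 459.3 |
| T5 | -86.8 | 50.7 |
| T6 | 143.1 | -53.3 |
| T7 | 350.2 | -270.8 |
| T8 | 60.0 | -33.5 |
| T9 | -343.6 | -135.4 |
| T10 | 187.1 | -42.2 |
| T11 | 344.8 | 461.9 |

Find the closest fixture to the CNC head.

T5

Distances from (-43.0, 86.4):
T1: √((-119.2)² + (-131.9)²) = √(14208.640 + 17397.610) = 177.8 mm
T2: √((32.0)² + (-124.6)²) = √(1024.000 + 15525.160) = 128.6 mm
T3: √((77.9)² + (265.4)²) = √(6068.410 + 70437.160) = 276.6 mm
T4: √((214.4)² + (372.9)²) = √(45967.360 + 139054.410) = 430.1 mm
T5: √((-43.8)² + (-35.7)²) = √(1918.440 + 1274.490) = 56.5 mm
T6: √((186.1)² + (-139.7)²) = √(34633.210 + 19516.090) = 232.7 mm
T7: √((393.2)² + (-357.2)²) = √(154606.240 + 127591.840) = 531.2 mm
T8: √((103.0)² + (-119.9)²) = √(10609.000 + 14376.010) = 158.1 mm
T9: √((-300.6)² + (-221.8)²) = √(90360.360 + 49195.240) = 373.6 mm
T10: √((230.1)² + (-128.6)²) = √(52946.010 + 16537.960) = 263.6 mm
T11: √((387.8)² + (375.5)²) = √(150388.840 + 141000.250) = 539.8 mm
Minimum: T5 at 56.5 mm.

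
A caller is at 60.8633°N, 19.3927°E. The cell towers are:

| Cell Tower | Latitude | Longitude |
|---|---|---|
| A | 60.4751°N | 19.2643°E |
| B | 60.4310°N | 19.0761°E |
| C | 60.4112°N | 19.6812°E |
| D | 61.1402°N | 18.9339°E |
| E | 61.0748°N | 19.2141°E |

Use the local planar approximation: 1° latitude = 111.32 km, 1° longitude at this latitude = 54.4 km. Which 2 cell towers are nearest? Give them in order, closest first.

E, D

Distances from 60.8633°N, 19.3927°E:
A: 43.7753 km
B: 51.1128 km
C: 52.7181 km
D: 39.6622 km
E: 25.4701 km
Sorted: E (25.4701 km) < D (39.6622 km) < A (43.7753 km) < B (51.1128 km) < …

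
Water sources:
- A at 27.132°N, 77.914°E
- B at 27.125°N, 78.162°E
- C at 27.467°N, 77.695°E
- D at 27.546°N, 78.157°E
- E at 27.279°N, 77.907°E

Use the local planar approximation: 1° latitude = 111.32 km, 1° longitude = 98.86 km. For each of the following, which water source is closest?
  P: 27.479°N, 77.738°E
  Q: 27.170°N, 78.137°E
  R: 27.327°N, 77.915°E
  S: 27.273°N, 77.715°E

P→C; Q→B; R→E; S→E

P at 27.479°N, 77.738°E:
  A: 42.366 km
  B: 57.532 km
  C: 4.456 km
  D: 42.088 km
  E: 27.836 km
  → nearest: C (4.456 km)
Q at 27.170°N, 78.137°E:
  A: 22.448 km
  B: 5.586 km
  C: 54.795 km
  D: 41.903 km
  E: 25.773 km
  → nearest: B (5.586 km)
R at 27.327°N, 77.915°E:
  A: 21.708 km
  B: 33.195 km
  C: 26.757 km
  D: 34.157 km
  E: 5.402 km
  → nearest: E (5.402 km)
S at 27.273°N, 77.715°E:
  A: 25.167 km
  B: 47.162 km
  C: 21.686 km
  D: 53.225 km
  E: 18.993 km
  → nearest: E (18.993 km)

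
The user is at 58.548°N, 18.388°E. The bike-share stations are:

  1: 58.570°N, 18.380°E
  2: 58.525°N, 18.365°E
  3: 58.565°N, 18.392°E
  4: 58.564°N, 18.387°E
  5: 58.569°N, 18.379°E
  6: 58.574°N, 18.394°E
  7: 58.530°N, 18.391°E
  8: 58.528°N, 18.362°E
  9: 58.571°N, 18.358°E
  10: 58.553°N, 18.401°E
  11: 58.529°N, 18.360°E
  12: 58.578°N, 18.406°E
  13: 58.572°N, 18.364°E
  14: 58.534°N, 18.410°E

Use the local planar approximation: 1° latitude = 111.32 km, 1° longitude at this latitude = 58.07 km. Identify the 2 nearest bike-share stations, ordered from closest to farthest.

10, 4

Distances from 58.548°N, 18.388°E:
1: √((0.022·111.32)² + (-0.008·58.07)²) = √(5.99780 + 0.21582) = 2.493 km
2: √((-0.023·111.32)² + (-0.023·58.07)²) = √(6.55544 + 1.78385) = 2.888 km
3: √((0.017·111.32)² + (0.004·58.07)²) = √(3.58133 + 0.05395) = 1.907 km
4: √((0.016·111.32)² + (-0.001·58.07)²) = √(3.17239 + 0.00337) = 1.782 km
5: √((0.021·111.32)² + (-0.009·58.07)²) = √(5.46493 + 0.27314) = 2.395 km
6: √((0.026·111.32)² + (0.006·58.07)²) = √(8.37709 + 0.12140) = 2.915 km
7: √((-0.018·111.32)² + (0.003·58.07)²) = √(4.01505 + 0.03035) = 2.011 km
8: √((-0.020·111.32)² + (-0.026·58.07)²) = √(4.95686 + 2.27956) = 2.690 km
9: √((0.023·111.32)² + (-0.030·58.07)²) = √(6.55544 + 3.03491) = 3.097 km
10: √((0.005·111.32)² + (0.013·58.07)²) = √(0.30980 + 0.56989) = 0.938 km
11: √((-0.019·111.32)² + (-0.028·58.07)²) = √(4.47356 + 2.64375) = 2.668 km
12: √((0.030·111.32)² + (0.018·58.07)²) = √(11.15293 + 1.09257) = 3.499 km
13: √((0.024·111.32)² + (-0.024·58.07)²) = √(7.13787 + 1.94234) = 3.013 km
14: √((-0.014·111.32)² + (0.022·58.07)²) = √(2.42886 + 1.63211) = 2.015 km
Sorted: 10 (0.938 km) < 4 (1.782 km) < 3 (1.907 km) < 7 (2.011 km) < …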